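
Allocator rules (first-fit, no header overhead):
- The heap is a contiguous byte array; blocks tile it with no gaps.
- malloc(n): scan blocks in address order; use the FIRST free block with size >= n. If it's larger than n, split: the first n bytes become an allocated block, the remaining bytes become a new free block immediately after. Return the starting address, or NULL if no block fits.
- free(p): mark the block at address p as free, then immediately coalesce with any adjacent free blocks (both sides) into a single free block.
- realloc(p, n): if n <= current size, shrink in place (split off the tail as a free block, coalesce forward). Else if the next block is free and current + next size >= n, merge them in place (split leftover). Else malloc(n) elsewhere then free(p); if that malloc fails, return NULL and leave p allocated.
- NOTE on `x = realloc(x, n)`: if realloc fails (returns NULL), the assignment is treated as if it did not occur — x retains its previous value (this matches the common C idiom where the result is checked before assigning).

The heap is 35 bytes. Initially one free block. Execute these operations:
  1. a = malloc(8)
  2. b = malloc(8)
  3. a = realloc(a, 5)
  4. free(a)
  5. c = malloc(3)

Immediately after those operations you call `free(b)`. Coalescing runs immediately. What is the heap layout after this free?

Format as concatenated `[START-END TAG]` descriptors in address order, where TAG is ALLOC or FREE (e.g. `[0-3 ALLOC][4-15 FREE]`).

Op 1: a = malloc(8) -> a = 0; heap: [0-7 ALLOC][8-34 FREE]
Op 2: b = malloc(8) -> b = 8; heap: [0-7 ALLOC][8-15 ALLOC][16-34 FREE]
Op 3: a = realloc(a, 5) -> a = 0; heap: [0-4 ALLOC][5-7 FREE][8-15 ALLOC][16-34 FREE]
Op 4: free(a) -> (freed a); heap: [0-7 FREE][8-15 ALLOC][16-34 FREE]
Op 5: c = malloc(3) -> c = 0; heap: [0-2 ALLOC][3-7 FREE][8-15 ALLOC][16-34 FREE]
free(b): b = 8 -> block [8-15 ALLOC]; mark free, coalesce with adjacent free neighbors -> [0-2 ALLOC][3-34 FREE]

Answer: [0-2 ALLOC][3-34 FREE]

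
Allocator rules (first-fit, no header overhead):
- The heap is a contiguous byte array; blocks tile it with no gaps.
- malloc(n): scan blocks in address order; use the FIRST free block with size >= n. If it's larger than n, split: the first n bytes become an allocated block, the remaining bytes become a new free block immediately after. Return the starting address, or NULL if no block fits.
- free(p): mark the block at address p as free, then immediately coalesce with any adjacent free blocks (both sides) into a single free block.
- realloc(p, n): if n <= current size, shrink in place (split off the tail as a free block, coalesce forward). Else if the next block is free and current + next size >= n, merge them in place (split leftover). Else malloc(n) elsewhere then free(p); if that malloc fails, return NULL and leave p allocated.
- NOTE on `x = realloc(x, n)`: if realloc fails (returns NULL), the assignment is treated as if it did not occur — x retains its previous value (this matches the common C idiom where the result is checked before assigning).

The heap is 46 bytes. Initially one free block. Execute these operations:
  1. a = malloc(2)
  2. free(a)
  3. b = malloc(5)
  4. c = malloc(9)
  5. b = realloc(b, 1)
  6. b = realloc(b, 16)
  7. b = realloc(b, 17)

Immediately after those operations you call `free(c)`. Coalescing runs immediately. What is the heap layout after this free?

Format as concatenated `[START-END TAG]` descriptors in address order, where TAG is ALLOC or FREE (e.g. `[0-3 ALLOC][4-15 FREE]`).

Op 1: a = malloc(2) -> a = 0; heap: [0-1 ALLOC][2-45 FREE]
Op 2: free(a) -> (freed a); heap: [0-45 FREE]
Op 3: b = malloc(5) -> b = 0; heap: [0-4 ALLOC][5-45 FREE]
Op 4: c = malloc(9) -> c = 5; heap: [0-4 ALLOC][5-13 ALLOC][14-45 FREE]
Op 5: b = realloc(b, 1) -> b = 0; heap: [0-0 ALLOC][1-4 FREE][5-13 ALLOC][14-45 FREE]
Op 6: b = realloc(b, 16) -> b = 14; heap: [0-4 FREE][5-13 ALLOC][14-29 ALLOC][30-45 FREE]
Op 7: b = realloc(b, 17) -> b = 14; heap: [0-4 FREE][5-13 ALLOC][14-30 ALLOC][31-45 FREE]
free(c): c = 5 -> block [5-13 ALLOC]; mark free, coalesce with adjacent free neighbors -> [0-13 FREE][14-30 ALLOC][31-45 FREE]

Answer: [0-13 FREE][14-30 ALLOC][31-45 FREE]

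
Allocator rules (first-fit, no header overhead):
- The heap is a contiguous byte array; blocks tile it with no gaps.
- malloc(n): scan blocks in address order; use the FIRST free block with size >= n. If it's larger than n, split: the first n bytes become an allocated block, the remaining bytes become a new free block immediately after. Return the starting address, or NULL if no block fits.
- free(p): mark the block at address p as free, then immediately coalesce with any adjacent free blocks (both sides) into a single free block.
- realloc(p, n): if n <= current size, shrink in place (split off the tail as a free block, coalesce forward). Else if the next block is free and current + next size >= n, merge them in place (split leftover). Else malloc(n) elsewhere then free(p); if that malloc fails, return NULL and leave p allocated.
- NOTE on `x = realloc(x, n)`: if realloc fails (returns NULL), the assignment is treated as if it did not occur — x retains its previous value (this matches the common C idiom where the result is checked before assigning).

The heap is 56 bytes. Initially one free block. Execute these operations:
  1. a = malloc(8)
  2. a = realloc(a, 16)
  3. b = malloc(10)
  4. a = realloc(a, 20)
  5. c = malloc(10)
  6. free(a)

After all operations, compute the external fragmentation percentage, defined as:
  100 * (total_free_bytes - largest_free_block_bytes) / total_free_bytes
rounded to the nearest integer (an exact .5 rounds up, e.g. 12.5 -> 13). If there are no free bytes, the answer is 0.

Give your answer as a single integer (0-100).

Answer: 17

Derivation:
Op 1: a = malloc(8) -> a = 0; heap: [0-7 ALLOC][8-55 FREE]
Op 2: a = realloc(a, 16) -> a = 0; heap: [0-15 ALLOC][16-55 FREE]
Op 3: b = malloc(10) -> b = 16; heap: [0-15 ALLOC][16-25 ALLOC][26-55 FREE]
Op 4: a = realloc(a, 20) -> a = 26; heap: [0-15 FREE][16-25 ALLOC][26-45 ALLOC][46-55 FREE]
Op 5: c = malloc(10) -> c = 0; heap: [0-9 ALLOC][10-15 FREE][16-25 ALLOC][26-45 ALLOC][46-55 FREE]
Op 6: free(a) -> (freed a); heap: [0-9 ALLOC][10-15 FREE][16-25 ALLOC][26-55 FREE]
Free blocks: [6 30] total_free=36 largest=30 -> 100*(36-30)/36 = 600/36 ≈ 16.667 -> rounds to 17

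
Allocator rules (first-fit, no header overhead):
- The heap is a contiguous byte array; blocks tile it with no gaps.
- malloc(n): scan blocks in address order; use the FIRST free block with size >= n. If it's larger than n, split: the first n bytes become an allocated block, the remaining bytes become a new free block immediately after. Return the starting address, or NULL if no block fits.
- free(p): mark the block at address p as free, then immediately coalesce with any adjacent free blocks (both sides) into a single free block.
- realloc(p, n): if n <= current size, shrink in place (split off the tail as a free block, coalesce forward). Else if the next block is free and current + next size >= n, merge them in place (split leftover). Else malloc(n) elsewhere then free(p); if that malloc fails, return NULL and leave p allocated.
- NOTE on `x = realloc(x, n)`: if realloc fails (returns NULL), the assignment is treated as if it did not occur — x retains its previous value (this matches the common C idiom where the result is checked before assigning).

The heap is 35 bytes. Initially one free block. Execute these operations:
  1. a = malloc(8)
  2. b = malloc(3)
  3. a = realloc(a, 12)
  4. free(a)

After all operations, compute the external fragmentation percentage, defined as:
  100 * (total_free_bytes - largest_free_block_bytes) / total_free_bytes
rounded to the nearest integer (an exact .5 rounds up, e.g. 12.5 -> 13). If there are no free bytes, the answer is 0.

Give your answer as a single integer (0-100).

Op 1: a = malloc(8) -> a = 0; heap: [0-7 ALLOC][8-34 FREE]
Op 2: b = malloc(3) -> b = 8; heap: [0-7 ALLOC][8-10 ALLOC][11-34 FREE]
Op 3: a = realloc(a, 12) -> a = 11; heap: [0-7 FREE][8-10 ALLOC][11-22 ALLOC][23-34 FREE]
Op 4: free(a) -> (freed a); heap: [0-7 FREE][8-10 ALLOC][11-34 FREE]
Free blocks: [8 24] total_free=32 largest=24 -> 100*(32-24)/32 = 800/32 = 25

Answer: 25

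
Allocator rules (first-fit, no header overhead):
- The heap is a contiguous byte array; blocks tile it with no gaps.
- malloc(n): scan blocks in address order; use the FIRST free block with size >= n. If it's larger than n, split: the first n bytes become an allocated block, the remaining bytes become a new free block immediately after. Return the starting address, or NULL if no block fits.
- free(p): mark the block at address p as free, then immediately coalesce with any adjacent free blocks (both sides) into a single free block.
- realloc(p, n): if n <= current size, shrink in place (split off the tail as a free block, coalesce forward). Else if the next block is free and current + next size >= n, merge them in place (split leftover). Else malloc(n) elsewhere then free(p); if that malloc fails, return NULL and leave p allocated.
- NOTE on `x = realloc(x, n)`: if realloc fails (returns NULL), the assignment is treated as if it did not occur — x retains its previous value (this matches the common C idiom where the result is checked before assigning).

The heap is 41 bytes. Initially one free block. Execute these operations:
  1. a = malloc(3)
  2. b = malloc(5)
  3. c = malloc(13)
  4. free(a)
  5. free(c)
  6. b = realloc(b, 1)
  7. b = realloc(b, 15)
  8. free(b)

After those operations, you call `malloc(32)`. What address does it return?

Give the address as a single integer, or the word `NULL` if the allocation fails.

Answer: 0

Derivation:
Op 1: a = malloc(3) -> a = 0; heap: [0-2 ALLOC][3-40 FREE]
Op 2: b = malloc(5) -> b = 3; heap: [0-2 ALLOC][3-7 ALLOC][8-40 FREE]
Op 3: c = malloc(13) -> c = 8; heap: [0-2 ALLOC][3-7 ALLOC][8-20 ALLOC][21-40 FREE]
Op 4: free(a) -> (freed a); heap: [0-2 FREE][3-7 ALLOC][8-20 ALLOC][21-40 FREE]
Op 5: free(c) -> (freed c); heap: [0-2 FREE][3-7 ALLOC][8-40 FREE]
Op 6: b = realloc(b, 1) -> b = 3; heap: [0-2 FREE][3-3 ALLOC][4-40 FREE]
Op 7: b = realloc(b, 15) -> b = 3; heap: [0-2 FREE][3-17 ALLOC][18-40 FREE]
Op 8: free(b) -> (freed b); heap: [0-40 FREE]
malloc(32): first-fit scan over [0-40 FREE] -> 0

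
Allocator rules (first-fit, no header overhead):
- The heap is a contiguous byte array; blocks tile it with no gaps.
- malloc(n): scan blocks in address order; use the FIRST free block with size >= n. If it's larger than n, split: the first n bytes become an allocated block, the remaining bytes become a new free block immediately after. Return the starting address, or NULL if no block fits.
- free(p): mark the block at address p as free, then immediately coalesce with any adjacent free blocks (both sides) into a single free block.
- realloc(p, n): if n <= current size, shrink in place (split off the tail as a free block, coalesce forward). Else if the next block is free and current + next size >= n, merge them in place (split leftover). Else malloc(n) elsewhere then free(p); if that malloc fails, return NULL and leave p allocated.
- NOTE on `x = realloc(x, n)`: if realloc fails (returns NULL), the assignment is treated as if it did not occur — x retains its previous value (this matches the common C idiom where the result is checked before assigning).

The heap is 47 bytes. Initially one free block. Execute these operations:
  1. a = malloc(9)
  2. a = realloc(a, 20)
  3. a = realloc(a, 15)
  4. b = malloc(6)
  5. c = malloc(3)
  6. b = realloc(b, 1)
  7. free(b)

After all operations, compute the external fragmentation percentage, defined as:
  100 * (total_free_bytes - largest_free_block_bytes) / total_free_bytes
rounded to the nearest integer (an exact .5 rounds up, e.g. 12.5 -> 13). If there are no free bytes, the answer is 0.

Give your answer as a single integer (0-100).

Answer: 21

Derivation:
Op 1: a = malloc(9) -> a = 0; heap: [0-8 ALLOC][9-46 FREE]
Op 2: a = realloc(a, 20) -> a = 0; heap: [0-19 ALLOC][20-46 FREE]
Op 3: a = realloc(a, 15) -> a = 0; heap: [0-14 ALLOC][15-46 FREE]
Op 4: b = malloc(6) -> b = 15; heap: [0-14 ALLOC][15-20 ALLOC][21-46 FREE]
Op 5: c = malloc(3) -> c = 21; heap: [0-14 ALLOC][15-20 ALLOC][21-23 ALLOC][24-46 FREE]
Op 6: b = realloc(b, 1) -> b = 15; heap: [0-14 ALLOC][15-15 ALLOC][16-20 FREE][21-23 ALLOC][24-46 FREE]
Op 7: free(b) -> (freed b); heap: [0-14 ALLOC][15-20 FREE][21-23 ALLOC][24-46 FREE]
Free blocks: [6 23] total_free=29 largest=23 -> 100*(29-23)/29 = 600/29 ≈ 20.690 -> rounds to 21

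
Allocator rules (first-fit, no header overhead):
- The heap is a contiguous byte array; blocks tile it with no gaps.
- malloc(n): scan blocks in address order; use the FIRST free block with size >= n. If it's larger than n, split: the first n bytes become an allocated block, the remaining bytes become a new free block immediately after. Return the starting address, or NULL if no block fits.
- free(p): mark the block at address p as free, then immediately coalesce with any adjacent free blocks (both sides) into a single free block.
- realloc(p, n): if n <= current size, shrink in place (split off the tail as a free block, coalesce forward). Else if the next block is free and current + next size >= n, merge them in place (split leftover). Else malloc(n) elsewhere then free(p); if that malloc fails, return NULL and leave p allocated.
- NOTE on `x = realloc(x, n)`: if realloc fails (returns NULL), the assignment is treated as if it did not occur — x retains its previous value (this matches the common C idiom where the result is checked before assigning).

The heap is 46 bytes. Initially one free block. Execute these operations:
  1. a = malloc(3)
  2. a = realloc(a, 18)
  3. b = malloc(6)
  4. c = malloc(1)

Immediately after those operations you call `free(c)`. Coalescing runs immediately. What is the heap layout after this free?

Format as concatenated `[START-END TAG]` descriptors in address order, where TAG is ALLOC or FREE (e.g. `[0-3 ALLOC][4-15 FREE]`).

Op 1: a = malloc(3) -> a = 0; heap: [0-2 ALLOC][3-45 FREE]
Op 2: a = realloc(a, 18) -> a = 0; heap: [0-17 ALLOC][18-45 FREE]
Op 3: b = malloc(6) -> b = 18; heap: [0-17 ALLOC][18-23 ALLOC][24-45 FREE]
Op 4: c = malloc(1) -> c = 24; heap: [0-17 ALLOC][18-23 ALLOC][24-24 ALLOC][25-45 FREE]
free(c): c = 24 -> block [24-24 ALLOC]; mark free, coalesce with adjacent free neighbors -> [0-17 ALLOC][18-23 ALLOC][24-45 FREE]

Answer: [0-17 ALLOC][18-23 ALLOC][24-45 FREE]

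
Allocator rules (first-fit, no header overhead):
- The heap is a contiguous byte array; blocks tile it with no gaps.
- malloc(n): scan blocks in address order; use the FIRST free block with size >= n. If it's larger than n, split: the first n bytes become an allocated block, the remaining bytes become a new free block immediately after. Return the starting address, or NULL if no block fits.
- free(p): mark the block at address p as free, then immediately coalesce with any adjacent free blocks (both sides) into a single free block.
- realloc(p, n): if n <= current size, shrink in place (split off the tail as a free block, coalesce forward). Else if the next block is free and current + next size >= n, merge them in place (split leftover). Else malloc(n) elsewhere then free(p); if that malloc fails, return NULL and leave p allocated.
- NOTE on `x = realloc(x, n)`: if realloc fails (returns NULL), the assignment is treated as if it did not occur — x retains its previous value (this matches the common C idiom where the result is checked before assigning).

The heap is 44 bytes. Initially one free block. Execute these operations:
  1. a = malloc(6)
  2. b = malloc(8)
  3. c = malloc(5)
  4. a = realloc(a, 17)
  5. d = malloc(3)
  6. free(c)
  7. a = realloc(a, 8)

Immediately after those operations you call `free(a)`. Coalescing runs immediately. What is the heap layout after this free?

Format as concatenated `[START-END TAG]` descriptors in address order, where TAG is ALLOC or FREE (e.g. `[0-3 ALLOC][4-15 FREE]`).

Answer: [0-2 ALLOC][3-5 FREE][6-13 ALLOC][14-43 FREE]

Derivation:
Op 1: a = malloc(6) -> a = 0; heap: [0-5 ALLOC][6-43 FREE]
Op 2: b = malloc(8) -> b = 6; heap: [0-5 ALLOC][6-13 ALLOC][14-43 FREE]
Op 3: c = malloc(5) -> c = 14; heap: [0-5 ALLOC][6-13 ALLOC][14-18 ALLOC][19-43 FREE]
Op 4: a = realloc(a, 17) -> a = 19; heap: [0-5 FREE][6-13 ALLOC][14-18 ALLOC][19-35 ALLOC][36-43 FREE]
Op 5: d = malloc(3) -> d = 0; heap: [0-2 ALLOC][3-5 FREE][6-13 ALLOC][14-18 ALLOC][19-35 ALLOC][36-43 FREE]
Op 6: free(c) -> (freed c); heap: [0-2 ALLOC][3-5 FREE][6-13 ALLOC][14-18 FREE][19-35 ALLOC][36-43 FREE]
Op 7: a = realloc(a, 8) -> a = 19; heap: [0-2 ALLOC][3-5 FREE][6-13 ALLOC][14-18 FREE][19-26 ALLOC][27-43 FREE]
free(a): a = 19 -> block [19-26 ALLOC]; mark free, coalesce with adjacent free neighbors -> [0-2 ALLOC][3-5 FREE][6-13 ALLOC][14-43 FREE]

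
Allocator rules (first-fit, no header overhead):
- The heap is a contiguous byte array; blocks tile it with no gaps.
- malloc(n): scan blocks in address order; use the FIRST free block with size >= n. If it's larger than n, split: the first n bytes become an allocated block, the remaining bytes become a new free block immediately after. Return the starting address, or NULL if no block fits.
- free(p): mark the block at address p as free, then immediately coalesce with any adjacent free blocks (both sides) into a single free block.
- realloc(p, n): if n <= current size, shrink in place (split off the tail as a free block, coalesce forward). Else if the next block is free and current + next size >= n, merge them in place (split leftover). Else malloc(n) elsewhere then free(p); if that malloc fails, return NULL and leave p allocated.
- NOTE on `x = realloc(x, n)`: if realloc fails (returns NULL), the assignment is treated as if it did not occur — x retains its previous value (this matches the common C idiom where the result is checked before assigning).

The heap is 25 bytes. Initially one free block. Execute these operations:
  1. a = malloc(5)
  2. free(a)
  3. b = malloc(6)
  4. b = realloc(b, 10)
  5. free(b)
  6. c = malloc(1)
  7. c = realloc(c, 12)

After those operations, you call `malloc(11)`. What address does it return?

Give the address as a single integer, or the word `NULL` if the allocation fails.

Answer: 12

Derivation:
Op 1: a = malloc(5) -> a = 0; heap: [0-4 ALLOC][5-24 FREE]
Op 2: free(a) -> (freed a); heap: [0-24 FREE]
Op 3: b = malloc(6) -> b = 0; heap: [0-5 ALLOC][6-24 FREE]
Op 4: b = realloc(b, 10) -> b = 0; heap: [0-9 ALLOC][10-24 FREE]
Op 5: free(b) -> (freed b); heap: [0-24 FREE]
Op 6: c = malloc(1) -> c = 0; heap: [0-0 ALLOC][1-24 FREE]
Op 7: c = realloc(c, 12) -> c = 0; heap: [0-11 ALLOC][12-24 FREE]
malloc(11): first-fit scan over [0-11 ALLOC][12-24 FREE] -> 12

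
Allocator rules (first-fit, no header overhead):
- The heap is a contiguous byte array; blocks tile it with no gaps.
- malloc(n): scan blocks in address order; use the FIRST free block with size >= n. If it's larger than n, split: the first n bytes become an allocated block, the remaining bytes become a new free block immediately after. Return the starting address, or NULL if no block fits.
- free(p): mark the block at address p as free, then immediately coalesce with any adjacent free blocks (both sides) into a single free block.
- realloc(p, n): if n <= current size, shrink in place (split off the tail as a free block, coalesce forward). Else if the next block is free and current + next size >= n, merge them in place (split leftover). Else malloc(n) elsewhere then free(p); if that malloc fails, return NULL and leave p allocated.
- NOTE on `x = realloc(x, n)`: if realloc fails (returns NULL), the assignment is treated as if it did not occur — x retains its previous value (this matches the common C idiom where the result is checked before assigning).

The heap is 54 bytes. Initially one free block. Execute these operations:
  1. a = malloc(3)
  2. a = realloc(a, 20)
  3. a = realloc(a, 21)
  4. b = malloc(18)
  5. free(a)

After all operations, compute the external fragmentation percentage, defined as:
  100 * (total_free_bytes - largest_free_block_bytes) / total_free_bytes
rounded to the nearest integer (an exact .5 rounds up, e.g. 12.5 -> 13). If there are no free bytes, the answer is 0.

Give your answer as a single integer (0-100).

Op 1: a = malloc(3) -> a = 0; heap: [0-2 ALLOC][3-53 FREE]
Op 2: a = realloc(a, 20) -> a = 0; heap: [0-19 ALLOC][20-53 FREE]
Op 3: a = realloc(a, 21) -> a = 0; heap: [0-20 ALLOC][21-53 FREE]
Op 4: b = malloc(18) -> b = 21; heap: [0-20 ALLOC][21-38 ALLOC][39-53 FREE]
Op 5: free(a) -> (freed a); heap: [0-20 FREE][21-38 ALLOC][39-53 FREE]
Free blocks: [21 15] total_free=36 largest=21 -> 100*(36-21)/36 = 1500/36 ≈ 41.667 -> rounds to 42

Answer: 42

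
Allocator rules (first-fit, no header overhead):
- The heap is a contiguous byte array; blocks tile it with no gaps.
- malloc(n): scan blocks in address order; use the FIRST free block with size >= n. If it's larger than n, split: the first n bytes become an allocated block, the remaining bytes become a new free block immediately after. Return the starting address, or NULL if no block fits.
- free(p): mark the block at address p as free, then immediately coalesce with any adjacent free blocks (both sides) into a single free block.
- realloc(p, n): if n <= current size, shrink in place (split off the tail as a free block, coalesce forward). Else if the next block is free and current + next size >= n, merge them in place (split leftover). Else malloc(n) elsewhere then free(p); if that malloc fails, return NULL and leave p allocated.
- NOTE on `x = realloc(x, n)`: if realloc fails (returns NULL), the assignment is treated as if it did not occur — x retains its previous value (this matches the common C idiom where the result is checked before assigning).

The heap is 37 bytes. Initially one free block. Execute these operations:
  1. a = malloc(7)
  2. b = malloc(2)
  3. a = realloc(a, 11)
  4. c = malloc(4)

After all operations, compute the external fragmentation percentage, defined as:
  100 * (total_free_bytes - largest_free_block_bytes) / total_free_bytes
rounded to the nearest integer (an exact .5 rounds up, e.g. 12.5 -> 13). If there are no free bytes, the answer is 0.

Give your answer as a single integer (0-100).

Op 1: a = malloc(7) -> a = 0; heap: [0-6 ALLOC][7-36 FREE]
Op 2: b = malloc(2) -> b = 7; heap: [0-6 ALLOC][7-8 ALLOC][9-36 FREE]
Op 3: a = realloc(a, 11) -> a = 9; heap: [0-6 FREE][7-8 ALLOC][9-19 ALLOC][20-36 FREE]
Op 4: c = malloc(4) -> c = 0; heap: [0-3 ALLOC][4-6 FREE][7-8 ALLOC][9-19 ALLOC][20-36 FREE]
Free blocks: [3 17] total_free=20 largest=17 -> 100*(20-17)/20 = 300/20 = 15

Answer: 15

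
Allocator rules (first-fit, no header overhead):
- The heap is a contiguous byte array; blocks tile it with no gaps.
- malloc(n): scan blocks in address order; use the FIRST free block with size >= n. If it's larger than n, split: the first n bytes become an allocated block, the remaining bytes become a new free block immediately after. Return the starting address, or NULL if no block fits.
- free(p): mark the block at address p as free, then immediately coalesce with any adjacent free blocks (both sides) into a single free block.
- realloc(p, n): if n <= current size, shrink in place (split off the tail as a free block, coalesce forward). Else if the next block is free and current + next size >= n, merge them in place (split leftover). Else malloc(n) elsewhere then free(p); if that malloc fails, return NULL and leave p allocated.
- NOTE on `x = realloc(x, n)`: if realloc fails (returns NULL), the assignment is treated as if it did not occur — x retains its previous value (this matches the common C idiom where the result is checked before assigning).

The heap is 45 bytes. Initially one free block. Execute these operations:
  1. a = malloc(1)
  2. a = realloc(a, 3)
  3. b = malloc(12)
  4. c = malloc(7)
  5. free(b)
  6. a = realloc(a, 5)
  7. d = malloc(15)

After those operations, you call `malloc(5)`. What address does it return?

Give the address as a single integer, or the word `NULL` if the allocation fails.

Op 1: a = malloc(1) -> a = 0; heap: [0-0 ALLOC][1-44 FREE]
Op 2: a = realloc(a, 3) -> a = 0; heap: [0-2 ALLOC][3-44 FREE]
Op 3: b = malloc(12) -> b = 3; heap: [0-2 ALLOC][3-14 ALLOC][15-44 FREE]
Op 4: c = malloc(7) -> c = 15; heap: [0-2 ALLOC][3-14 ALLOC][15-21 ALLOC][22-44 FREE]
Op 5: free(b) -> (freed b); heap: [0-2 ALLOC][3-14 FREE][15-21 ALLOC][22-44 FREE]
Op 6: a = realloc(a, 5) -> a = 0; heap: [0-4 ALLOC][5-14 FREE][15-21 ALLOC][22-44 FREE]
Op 7: d = malloc(15) -> d = 22; heap: [0-4 ALLOC][5-14 FREE][15-21 ALLOC][22-36 ALLOC][37-44 FREE]
malloc(5): first-fit scan over [0-4 ALLOC][5-14 FREE][15-21 ALLOC][22-36 ALLOC][37-44 FREE] -> 5

Answer: 5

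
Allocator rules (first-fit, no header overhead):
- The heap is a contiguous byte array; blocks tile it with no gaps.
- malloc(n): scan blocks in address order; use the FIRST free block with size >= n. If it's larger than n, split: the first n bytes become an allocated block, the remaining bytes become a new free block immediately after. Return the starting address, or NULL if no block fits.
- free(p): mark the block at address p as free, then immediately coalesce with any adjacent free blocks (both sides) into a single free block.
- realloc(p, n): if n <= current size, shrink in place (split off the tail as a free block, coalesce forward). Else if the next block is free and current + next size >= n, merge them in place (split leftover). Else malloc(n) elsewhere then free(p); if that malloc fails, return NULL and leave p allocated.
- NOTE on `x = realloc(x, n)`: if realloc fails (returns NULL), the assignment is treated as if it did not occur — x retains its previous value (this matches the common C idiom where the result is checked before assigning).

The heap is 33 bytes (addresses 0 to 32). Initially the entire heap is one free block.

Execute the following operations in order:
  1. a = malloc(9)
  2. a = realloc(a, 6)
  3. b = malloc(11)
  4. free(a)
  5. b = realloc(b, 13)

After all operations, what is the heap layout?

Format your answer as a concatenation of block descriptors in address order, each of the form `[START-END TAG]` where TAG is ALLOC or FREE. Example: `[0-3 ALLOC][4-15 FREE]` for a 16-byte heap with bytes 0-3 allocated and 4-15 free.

Answer: [0-5 FREE][6-18 ALLOC][19-32 FREE]

Derivation:
Op 1: a = malloc(9) -> a = 0; heap: [0-8 ALLOC][9-32 FREE]
Op 2: a = realloc(a, 6) -> a = 0; heap: [0-5 ALLOC][6-32 FREE]
Op 3: b = malloc(11) -> b = 6; heap: [0-5 ALLOC][6-16 ALLOC][17-32 FREE]
Op 4: free(a) -> (freed a); heap: [0-5 FREE][6-16 ALLOC][17-32 FREE]
Op 5: b = realloc(b, 13) -> b = 6; heap: [0-5 FREE][6-18 ALLOC][19-32 FREE]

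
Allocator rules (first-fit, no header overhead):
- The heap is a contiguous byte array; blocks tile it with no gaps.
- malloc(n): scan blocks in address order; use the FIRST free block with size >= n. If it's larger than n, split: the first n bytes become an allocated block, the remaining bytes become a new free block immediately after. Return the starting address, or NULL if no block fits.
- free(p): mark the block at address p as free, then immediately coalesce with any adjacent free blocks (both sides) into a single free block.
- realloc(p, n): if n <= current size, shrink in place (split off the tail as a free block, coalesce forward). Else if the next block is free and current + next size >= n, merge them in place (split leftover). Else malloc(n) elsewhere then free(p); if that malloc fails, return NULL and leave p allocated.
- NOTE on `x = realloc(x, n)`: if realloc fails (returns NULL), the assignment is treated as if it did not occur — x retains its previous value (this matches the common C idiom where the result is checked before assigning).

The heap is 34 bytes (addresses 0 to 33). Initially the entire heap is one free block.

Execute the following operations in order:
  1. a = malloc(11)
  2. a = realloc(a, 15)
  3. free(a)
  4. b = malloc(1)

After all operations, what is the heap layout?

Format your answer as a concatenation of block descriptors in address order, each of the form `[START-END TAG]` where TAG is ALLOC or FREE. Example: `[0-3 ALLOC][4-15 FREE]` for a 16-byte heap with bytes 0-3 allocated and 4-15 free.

Answer: [0-0 ALLOC][1-33 FREE]

Derivation:
Op 1: a = malloc(11) -> a = 0; heap: [0-10 ALLOC][11-33 FREE]
Op 2: a = realloc(a, 15) -> a = 0; heap: [0-14 ALLOC][15-33 FREE]
Op 3: free(a) -> (freed a); heap: [0-33 FREE]
Op 4: b = malloc(1) -> b = 0; heap: [0-0 ALLOC][1-33 FREE]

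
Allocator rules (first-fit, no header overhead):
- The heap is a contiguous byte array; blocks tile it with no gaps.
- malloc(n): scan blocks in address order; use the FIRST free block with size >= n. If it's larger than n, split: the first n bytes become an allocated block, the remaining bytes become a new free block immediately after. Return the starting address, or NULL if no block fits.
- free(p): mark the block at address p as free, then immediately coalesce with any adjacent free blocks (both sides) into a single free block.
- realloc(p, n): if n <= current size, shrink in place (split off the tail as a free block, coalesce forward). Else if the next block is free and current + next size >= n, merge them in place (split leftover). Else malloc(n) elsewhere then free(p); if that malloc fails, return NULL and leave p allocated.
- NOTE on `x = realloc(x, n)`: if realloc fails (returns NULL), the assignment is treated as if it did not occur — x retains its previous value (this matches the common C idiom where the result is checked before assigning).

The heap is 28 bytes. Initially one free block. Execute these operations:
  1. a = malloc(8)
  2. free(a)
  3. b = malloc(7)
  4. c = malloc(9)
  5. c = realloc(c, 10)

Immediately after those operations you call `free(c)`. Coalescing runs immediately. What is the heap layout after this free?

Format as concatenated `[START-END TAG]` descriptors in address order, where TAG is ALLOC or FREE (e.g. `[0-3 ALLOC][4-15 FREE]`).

Answer: [0-6 ALLOC][7-27 FREE]

Derivation:
Op 1: a = malloc(8) -> a = 0; heap: [0-7 ALLOC][8-27 FREE]
Op 2: free(a) -> (freed a); heap: [0-27 FREE]
Op 3: b = malloc(7) -> b = 0; heap: [0-6 ALLOC][7-27 FREE]
Op 4: c = malloc(9) -> c = 7; heap: [0-6 ALLOC][7-15 ALLOC][16-27 FREE]
Op 5: c = realloc(c, 10) -> c = 7; heap: [0-6 ALLOC][7-16 ALLOC][17-27 FREE]
free(c): c = 7 -> block [7-16 ALLOC]; mark free, coalesce with adjacent free neighbors -> [0-6 ALLOC][7-27 FREE]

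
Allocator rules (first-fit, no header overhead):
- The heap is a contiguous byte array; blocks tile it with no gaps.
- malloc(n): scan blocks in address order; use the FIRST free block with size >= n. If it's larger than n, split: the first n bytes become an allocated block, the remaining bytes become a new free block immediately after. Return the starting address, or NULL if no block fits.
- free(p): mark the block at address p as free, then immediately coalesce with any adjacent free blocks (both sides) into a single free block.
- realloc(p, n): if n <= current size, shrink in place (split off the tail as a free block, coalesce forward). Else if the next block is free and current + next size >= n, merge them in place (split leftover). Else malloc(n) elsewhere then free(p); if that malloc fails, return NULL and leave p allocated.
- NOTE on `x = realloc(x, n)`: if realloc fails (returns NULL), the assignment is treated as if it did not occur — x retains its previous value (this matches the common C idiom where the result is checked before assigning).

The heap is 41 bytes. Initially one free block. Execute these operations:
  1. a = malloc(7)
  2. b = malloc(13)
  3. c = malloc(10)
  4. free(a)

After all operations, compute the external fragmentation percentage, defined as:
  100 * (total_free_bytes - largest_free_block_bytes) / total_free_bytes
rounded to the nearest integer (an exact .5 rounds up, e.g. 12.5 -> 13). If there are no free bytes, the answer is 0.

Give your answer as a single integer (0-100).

Answer: 39

Derivation:
Op 1: a = malloc(7) -> a = 0; heap: [0-6 ALLOC][7-40 FREE]
Op 2: b = malloc(13) -> b = 7; heap: [0-6 ALLOC][7-19 ALLOC][20-40 FREE]
Op 3: c = malloc(10) -> c = 20; heap: [0-6 ALLOC][7-19 ALLOC][20-29 ALLOC][30-40 FREE]
Op 4: free(a) -> (freed a); heap: [0-6 FREE][7-19 ALLOC][20-29 ALLOC][30-40 FREE]
Free blocks: [7 11] total_free=18 largest=11 -> 100*(18-11)/18 = 700/18 ≈ 38.889 -> rounds to 39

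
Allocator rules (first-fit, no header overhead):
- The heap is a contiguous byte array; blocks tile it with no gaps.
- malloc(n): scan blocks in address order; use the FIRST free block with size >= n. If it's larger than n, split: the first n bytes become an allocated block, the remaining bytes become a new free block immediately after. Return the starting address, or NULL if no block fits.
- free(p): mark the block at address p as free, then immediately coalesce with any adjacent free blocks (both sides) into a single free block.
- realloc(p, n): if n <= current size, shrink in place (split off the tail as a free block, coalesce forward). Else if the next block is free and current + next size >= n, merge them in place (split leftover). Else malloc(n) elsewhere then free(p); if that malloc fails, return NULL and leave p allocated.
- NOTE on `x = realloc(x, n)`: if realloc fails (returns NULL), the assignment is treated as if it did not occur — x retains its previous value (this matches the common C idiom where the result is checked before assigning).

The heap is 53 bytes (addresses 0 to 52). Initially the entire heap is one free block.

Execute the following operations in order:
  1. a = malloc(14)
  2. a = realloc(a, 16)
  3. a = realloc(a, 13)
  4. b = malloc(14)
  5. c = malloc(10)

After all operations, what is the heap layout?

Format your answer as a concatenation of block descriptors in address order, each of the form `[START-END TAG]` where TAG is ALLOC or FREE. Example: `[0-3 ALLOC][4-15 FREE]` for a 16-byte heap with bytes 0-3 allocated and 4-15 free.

Op 1: a = malloc(14) -> a = 0; heap: [0-13 ALLOC][14-52 FREE]
Op 2: a = realloc(a, 16) -> a = 0; heap: [0-15 ALLOC][16-52 FREE]
Op 3: a = realloc(a, 13) -> a = 0; heap: [0-12 ALLOC][13-52 FREE]
Op 4: b = malloc(14) -> b = 13; heap: [0-12 ALLOC][13-26 ALLOC][27-52 FREE]
Op 5: c = malloc(10) -> c = 27; heap: [0-12 ALLOC][13-26 ALLOC][27-36 ALLOC][37-52 FREE]

Answer: [0-12 ALLOC][13-26 ALLOC][27-36 ALLOC][37-52 FREE]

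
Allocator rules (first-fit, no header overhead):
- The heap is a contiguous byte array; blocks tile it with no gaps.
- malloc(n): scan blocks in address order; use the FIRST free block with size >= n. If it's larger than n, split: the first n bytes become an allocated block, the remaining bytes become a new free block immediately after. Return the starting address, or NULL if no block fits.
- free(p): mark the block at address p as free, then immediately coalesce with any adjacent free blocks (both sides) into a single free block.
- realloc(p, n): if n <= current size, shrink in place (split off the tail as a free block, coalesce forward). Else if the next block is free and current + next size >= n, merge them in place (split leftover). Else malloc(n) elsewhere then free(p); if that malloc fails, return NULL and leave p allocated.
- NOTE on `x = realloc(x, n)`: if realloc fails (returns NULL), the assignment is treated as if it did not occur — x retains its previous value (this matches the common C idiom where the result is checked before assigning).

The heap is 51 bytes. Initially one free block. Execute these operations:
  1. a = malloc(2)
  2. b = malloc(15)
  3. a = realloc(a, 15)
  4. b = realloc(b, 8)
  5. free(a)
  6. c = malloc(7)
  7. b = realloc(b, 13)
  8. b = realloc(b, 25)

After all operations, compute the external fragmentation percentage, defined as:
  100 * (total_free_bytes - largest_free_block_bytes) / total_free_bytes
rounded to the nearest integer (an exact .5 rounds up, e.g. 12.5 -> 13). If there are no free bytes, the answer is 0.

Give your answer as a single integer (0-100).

Op 1: a = malloc(2) -> a = 0; heap: [0-1 ALLOC][2-50 FREE]
Op 2: b = malloc(15) -> b = 2; heap: [0-1 ALLOC][2-16 ALLOC][17-50 FREE]
Op 3: a = realloc(a, 15) -> a = 17; heap: [0-1 FREE][2-16 ALLOC][17-31 ALLOC][32-50 FREE]
Op 4: b = realloc(b, 8) -> b = 2; heap: [0-1 FREE][2-9 ALLOC][10-16 FREE][17-31 ALLOC][32-50 FREE]
Op 5: free(a) -> (freed a); heap: [0-1 FREE][2-9 ALLOC][10-50 FREE]
Op 6: c = malloc(7) -> c = 10; heap: [0-1 FREE][2-9 ALLOC][10-16 ALLOC][17-50 FREE]
Op 7: b = realloc(b, 13) -> b = 17; heap: [0-9 FREE][10-16 ALLOC][17-29 ALLOC][30-50 FREE]
Op 8: b = realloc(b, 25) -> b = 17; heap: [0-9 FREE][10-16 ALLOC][17-41 ALLOC][42-50 FREE]
Free blocks: [10 9] total_free=19 largest=10 -> 100*(19-10)/19 = 900/19 ≈ 47.368 -> rounds to 47

Answer: 47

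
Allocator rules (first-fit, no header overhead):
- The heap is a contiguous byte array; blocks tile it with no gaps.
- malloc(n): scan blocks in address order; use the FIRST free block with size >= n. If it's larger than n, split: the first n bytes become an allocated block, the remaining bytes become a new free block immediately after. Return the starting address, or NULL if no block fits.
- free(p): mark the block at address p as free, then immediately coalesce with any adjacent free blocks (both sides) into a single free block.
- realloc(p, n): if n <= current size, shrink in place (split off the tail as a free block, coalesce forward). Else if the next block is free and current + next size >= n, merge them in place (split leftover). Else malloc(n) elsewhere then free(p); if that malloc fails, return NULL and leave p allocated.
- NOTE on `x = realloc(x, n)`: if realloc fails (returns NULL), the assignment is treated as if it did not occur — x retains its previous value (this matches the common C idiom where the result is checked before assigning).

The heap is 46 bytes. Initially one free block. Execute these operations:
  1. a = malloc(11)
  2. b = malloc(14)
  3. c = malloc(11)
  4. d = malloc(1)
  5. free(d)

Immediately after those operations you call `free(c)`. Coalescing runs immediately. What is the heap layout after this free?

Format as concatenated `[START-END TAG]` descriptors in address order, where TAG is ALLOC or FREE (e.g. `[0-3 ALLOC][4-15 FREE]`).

Op 1: a = malloc(11) -> a = 0; heap: [0-10 ALLOC][11-45 FREE]
Op 2: b = malloc(14) -> b = 11; heap: [0-10 ALLOC][11-24 ALLOC][25-45 FREE]
Op 3: c = malloc(11) -> c = 25; heap: [0-10 ALLOC][11-24 ALLOC][25-35 ALLOC][36-45 FREE]
Op 4: d = malloc(1) -> d = 36; heap: [0-10 ALLOC][11-24 ALLOC][25-35 ALLOC][36-36 ALLOC][37-45 FREE]
Op 5: free(d) -> (freed d); heap: [0-10 ALLOC][11-24 ALLOC][25-35 ALLOC][36-45 FREE]
free(c): c = 25 -> block [25-35 ALLOC]; mark free, coalesce with adjacent free neighbors -> [0-10 ALLOC][11-24 ALLOC][25-45 FREE]

Answer: [0-10 ALLOC][11-24 ALLOC][25-45 FREE]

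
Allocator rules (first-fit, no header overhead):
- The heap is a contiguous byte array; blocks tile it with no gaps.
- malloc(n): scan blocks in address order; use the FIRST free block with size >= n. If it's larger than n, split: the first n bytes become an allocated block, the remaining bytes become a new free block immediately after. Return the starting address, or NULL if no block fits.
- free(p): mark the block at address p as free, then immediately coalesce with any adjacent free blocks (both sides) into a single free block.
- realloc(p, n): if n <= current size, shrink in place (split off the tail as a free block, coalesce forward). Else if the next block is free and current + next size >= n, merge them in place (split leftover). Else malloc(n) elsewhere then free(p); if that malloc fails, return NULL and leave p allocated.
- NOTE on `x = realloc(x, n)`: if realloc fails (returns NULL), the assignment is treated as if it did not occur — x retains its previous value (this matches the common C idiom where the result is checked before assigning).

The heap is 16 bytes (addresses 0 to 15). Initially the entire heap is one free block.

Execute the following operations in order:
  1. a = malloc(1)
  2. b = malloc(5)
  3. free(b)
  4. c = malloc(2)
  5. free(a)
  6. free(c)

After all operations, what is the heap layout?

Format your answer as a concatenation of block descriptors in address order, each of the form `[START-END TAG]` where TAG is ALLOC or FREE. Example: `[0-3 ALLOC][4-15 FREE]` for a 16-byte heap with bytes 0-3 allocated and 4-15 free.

Answer: [0-15 FREE]

Derivation:
Op 1: a = malloc(1) -> a = 0; heap: [0-0 ALLOC][1-15 FREE]
Op 2: b = malloc(5) -> b = 1; heap: [0-0 ALLOC][1-5 ALLOC][6-15 FREE]
Op 3: free(b) -> (freed b); heap: [0-0 ALLOC][1-15 FREE]
Op 4: c = malloc(2) -> c = 1; heap: [0-0 ALLOC][1-2 ALLOC][3-15 FREE]
Op 5: free(a) -> (freed a); heap: [0-0 FREE][1-2 ALLOC][3-15 FREE]
Op 6: free(c) -> (freed c); heap: [0-15 FREE]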